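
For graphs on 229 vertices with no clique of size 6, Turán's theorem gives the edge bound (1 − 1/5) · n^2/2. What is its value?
Turán density bound = (4/5) · 229^2/2 = 104882/5 ≈ 20976.4

Turán's theorem: ex(n, K_{r+1}) is achieved by the complete r-partite Turán graph T(n, r) with parts as balanced as possible, and is at most (1 − 1/r) · n^2/2. For r = 5, n = 229: the density bound is (4/5) · 52441/2 = 104882/5 ≈ 20976.4. The integer-valued extremum is e(T(229, 5)) = 20976, which is strictly less than the density bound 104882/5 since 5 ∤ 229 (the parts of T(229, 5) cannot all be equal).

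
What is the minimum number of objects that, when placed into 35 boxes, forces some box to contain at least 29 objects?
n = (29 − 1)·35 + 1 = 981

By the generalised pigeonhole principle, to guarantee some box contains ≥ r objects we need more than (r − 1) · k objects total. Threshold: n = (r − 1) · k + 1. With r = 29 and k = 35: n = 28 · 35 + 1 = 980 + 1 = 981. For n = 980 = 28 · 35, we can put exactly 28 objects in every box, avoiding 29 in any single one — so 981 is tight.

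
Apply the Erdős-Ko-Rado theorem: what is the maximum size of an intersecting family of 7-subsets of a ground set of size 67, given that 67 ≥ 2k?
max |F| = C(66, 6) = 90858768

The Erdős-Ko-Rado theorem states: for n ≥ 2k, an intersecting family of k-subsets of an n-element set has size at most C(n − 1, k − 1), with equality for 'star' families {A ⊆ [n] : |A| = k, i ∈ A} (fix an element i). For n = 67, k = 7: C(66, 6) = 90858768.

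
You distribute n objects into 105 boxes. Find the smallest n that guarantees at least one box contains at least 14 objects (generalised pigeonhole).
n = (14 − 1)·105 + 1 = 1366

By the generalised pigeonhole principle, to guarantee some box contains ≥ r objects we need more than (r − 1) · k objects total. Threshold: n = (r − 1) · k + 1. With r = 14 and k = 105: n = 13 · 105 + 1 = 1365 + 1 = 1366. For n = 1365 = 13 · 105, we can put exactly 13 objects in every box, avoiding 14 in any single one — so 1366 is tight.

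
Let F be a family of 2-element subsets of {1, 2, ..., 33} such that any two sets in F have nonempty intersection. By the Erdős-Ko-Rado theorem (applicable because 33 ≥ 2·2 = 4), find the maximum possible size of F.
max |F| = C(32, 1) = 32

The Erdős-Ko-Rado theorem states: for n ≥ 2k, an intersecting family of k-subsets of an n-element set has size at most C(n − 1, k − 1), with equality for 'star' families {A ⊆ [n] : |A| = k, i ∈ A} (fix an element i). For n = 33, k = 2: C(32, 1) = 32.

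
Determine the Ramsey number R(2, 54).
R(2, 54) = 54

R(2, k) = k for all k ≥ 2: in a 2-colouring of K_k, either some edge is red (a red K_2) or all edges are blue (a blue K_k). And K_{53} coloured all-blue has no blue K_54, so R(2, 54) > 53. Hence R(2, 54) = 54.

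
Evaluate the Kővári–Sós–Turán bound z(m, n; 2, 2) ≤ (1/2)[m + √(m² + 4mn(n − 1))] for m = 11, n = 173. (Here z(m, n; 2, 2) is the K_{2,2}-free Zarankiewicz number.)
z(11, 173; 2, 2) ≤ (1/2)[11 + √(11² + 4·11·173·172)] = (1/2)[11 + √1309385] = 577.6418

Kővári–Sós–Turán: let r_1, ..., r_11 be the row sums and z = Σ r_i the total number of 1s. Each pair of columns can share at most one row with both entries 1 (else a 2×2 all-ones block appears), so Σ_i C(r_i, 2) ≤ C(173, 2) = 14878. By convexity Σ_i C(r_i, 2) ≥ 11·C(z/11, 2) = z(z − 11)/(2·11), giving z² − 11z − 11·173·172 ≤ 0 and hence z ≤ (1/2)[11 + √(121 + 4·327316)] = (1/2)[11 + √1309385] ≈ (1/2)(11 + 1144.2836) = 577.6418.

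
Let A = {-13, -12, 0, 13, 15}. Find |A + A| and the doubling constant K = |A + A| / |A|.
K = |A + A| / |A| = 14/5

Enumerate A + A = {a + b : a, b ∈ A}. With |A| = 5, there are |A|^2 = 25 ordered sum pairs; collecting distinct values, A + A = {-26, -25, -24, -13, -12, 0, 1, 2, 3, 13, 15, 26, 28, 30}, so |A + A| = 14. Thus K = 14/5. For comparison, the minimum possible |A + A| over all 5-element sets is 2·5 − 1 = 9 (so min K = 9/5), attained only by arithmetic progressions.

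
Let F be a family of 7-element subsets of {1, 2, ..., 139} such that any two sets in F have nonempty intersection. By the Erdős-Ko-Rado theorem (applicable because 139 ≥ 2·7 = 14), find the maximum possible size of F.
max |F| = C(138, 6) = 8592039666

The Erdős-Ko-Rado theorem states: for n ≥ 2k, an intersecting family of k-subsets of an n-element set has size at most C(n − 1, k − 1), with equality for 'star' families {A ⊆ [n] : |A| = k, i ∈ A} (fix an element i). For n = 139, k = 7: C(138, 6) = 8592039666.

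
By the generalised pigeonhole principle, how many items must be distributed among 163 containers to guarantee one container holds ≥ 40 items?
n = (40 − 1)·163 + 1 = 6358

By the generalised pigeonhole principle, to guarantee some box contains ≥ r objects we need more than (r − 1) · k objects total. Threshold: n = (r − 1) · k + 1. With r = 40 and k = 163: n = 39 · 163 + 1 = 6357 + 1 = 6358. For n = 6357 = 39 · 163, we can put exactly 39 objects in every box, avoiding 40 in any single one — so 6358 is tight.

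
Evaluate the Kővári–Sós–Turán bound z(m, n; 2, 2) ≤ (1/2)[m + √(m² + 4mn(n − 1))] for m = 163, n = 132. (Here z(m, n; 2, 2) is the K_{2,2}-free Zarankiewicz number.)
z(163, 132; 2, 2) ≤ (1/2)[163 + √(163² + 4·163·132·131)] = (1/2)[163 + √11300953] = 1762.3445

Kővári–Sós–Turán: let r_1, ..., r_163 be the row sums and z = Σ r_i the total number of 1s. Each pair of columns can share at most one row with both entries 1 (else a 2×2 all-ones block appears), so Σ_i C(r_i, 2) ≤ C(132, 2) = 8646. By convexity Σ_i C(r_i, 2) ≥ 163·C(z/163, 2) = z(z − 163)/(2·163), giving z² − 163z − 163·132·131 ≤ 0 and hence z ≤ (1/2)[163 + √(26569 + 4·2818596)] = (1/2)[163 + √11300953] ≈ (1/2)(163 + 3361.689) = 1762.3445.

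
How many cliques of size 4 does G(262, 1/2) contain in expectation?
E[# K_4] = C(262, 4) · (1/2)^C(4, 2) = 191868495 / 2^6 = 2997945.234375

For each 4-subset S of vertices (there are C(262, 4) = 191868495 such S), let X_S = 1 if S induces a K_4 (all C(4, 2) = 6 edges present). Then P(X_S = 1) = (1/2)^6 = 1/64. By linearity of expectation, E[# K_4] = C(262, 4) · (1/2)^6 = 191868495 / 64 = 2997945.234375.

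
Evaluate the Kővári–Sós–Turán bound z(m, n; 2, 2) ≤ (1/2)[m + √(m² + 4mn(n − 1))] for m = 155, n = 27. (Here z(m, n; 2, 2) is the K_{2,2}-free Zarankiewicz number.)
z(155, 27; 2, 2) ≤ (1/2)[155 + √(155² + 4·155·27·26)] = (1/2)[155 + √459265] = 416.3455

Kővári–Sós–Turán: let r_1, ..., r_155 be the row sums and z = Σ r_i the total number of 1s. Each pair of columns can share at most one row with both entries 1 (else a 2×2 all-ones block appears), so Σ_i C(r_i, 2) ≤ C(27, 2) = 351. By convexity Σ_i C(r_i, 2) ≥ 155·C(z/155, 2) = z(z − 155)/(2·155), giving z² − 155z − 155·27·26 ≤ 0 and hence z ≤ (1/2)[155 + √(24025 + 4·108810)] = (1/2)[155 + √459265] ≈ (1/2)(155 + 677.6909) = 416.3455.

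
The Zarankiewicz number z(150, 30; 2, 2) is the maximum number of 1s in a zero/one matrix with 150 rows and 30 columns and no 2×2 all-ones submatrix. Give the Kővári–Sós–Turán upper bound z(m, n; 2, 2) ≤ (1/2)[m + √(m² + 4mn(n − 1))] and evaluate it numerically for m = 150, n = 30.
z(150, 30; 2, 2) ≤ (1/2)[150 + √(150² + 4·150·30·29)] = (1/2)[150 + √544500] = 443.9512

Kővári–Sós–Turán: let r_1, ..., r_150 be the row sums and z = Σ r_i the total number of 1s. Each pair of columns can share at most one row with both entries 1 (else a 2×2 all-ones block appears), so Σ_i C(r_i, 2) ≤ C(30, 2) = 435. By convexity Σ_i C(r_i, 2) ≥ 150·C(z/150, 2) = z(z − 150)/(2·150), giving z² − 150z − 150·30·29 ≤ 0 and hence z ≤ (1/2)[150 + √(22500 + 4·130500)] = (1/2)[150 + √544500] ≈ (1/2)(150 + 737.9024) = 443.9512.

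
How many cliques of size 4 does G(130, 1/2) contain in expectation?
E[# K_4] = C(130, 4) · (1/2)^C(4, 2) = 11358880 / 2^6 = 354965/2 = 177482.5

For each 4-subset S of vertices (there are C(130, 4) = 11358880 such S), let X_S = 1 if S induces a K_4 (all C(4, 2) = 6 edges present). Then P(X_S = 1) = (1/2)^6 = 1/64. By linearity of expectation, E[# K_4] = C(130, 4) · (1/2)^6 = 11358880 / 64 = 354965/2 = 177482.5.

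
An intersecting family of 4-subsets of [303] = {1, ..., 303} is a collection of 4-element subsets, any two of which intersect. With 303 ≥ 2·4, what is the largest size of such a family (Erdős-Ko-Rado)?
max |F| = C(302, 3) = 4545100

The Erdős-Ko-Rado theorem states: for n ≥ 2k, an intersecting family of k-subsets of an n-element set has size at most C(n − 1, k − 1), with equality for 'star' families {A ⊆ [n] : |A| = k, i ∈ A} (fix an element i). For n = 303, k = 4: C(302, 3) = 4545100.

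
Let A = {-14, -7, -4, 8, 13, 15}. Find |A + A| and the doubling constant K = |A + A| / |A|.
K = |A + A| / |A| = 20/6 = 10/3

Enumerate A + A = {a + b : a, b ∈ A}. With |A| = 6, there are |A|^2 = 36 ordered sum pairs; collecting distinct values, A + A = {-28, -21, -18, -14, -11, -8, -6, -1, 1, 4, 6, 8, 9, 11, 16, 21, 23, 26, 28, 30}, so |A + A| = 20. Thus K = 20/6 = 10/3. For comparison, the minimum possible |A + A| over all 6-element sets is 2·6 − 1 = 11 (so min K = 11/6), attained only by arithmetic progressions.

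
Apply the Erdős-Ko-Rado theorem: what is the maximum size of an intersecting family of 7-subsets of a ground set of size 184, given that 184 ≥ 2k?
max |F| = C(183, 6) = 48019108683

The Erdős-Ko-Rado theorem states: for n ≥ 2k, an intersecting family of k-subsets of an n-element set has size at most C(n − 1, k − 1), with equality for 'star' families {A ⊆ [n] : |A| = k, i ∈ A} (fix an element i). For n = 184, k = 7: C(183, 6) = 48019108683.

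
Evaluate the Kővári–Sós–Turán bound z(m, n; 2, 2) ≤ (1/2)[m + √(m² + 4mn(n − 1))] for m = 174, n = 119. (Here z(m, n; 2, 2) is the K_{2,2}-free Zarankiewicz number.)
z(174, 119; 2, 2) ≤ (1/2)[174 + √(174² + 4·174·119·118)] = (1/2)[174 + √9803508] = 1652.5277

Kővári–Sós–Turán: let r_1, ..., r_174 be the row sums and z = Σ r_i the total number of 1s. Each pair of columns can share at most one row with both entries 1 (else a 2×2 all-ones block appears), so Σ_i C(r_i, 2) ≤ C(119, 2) = 7021. By convexity Σ_i C(r_i, 2) ≥ 174·C(z/174, 2) = z(z − 174)/(2·174), giving z² − 174z − 174·119·118 ≤ 0 and hence z ≤ (1/2)[174 + √(30276 + 4·2443308)] = (1/2)[174 + √9803508] ≈ (1/2)(174 + 3131.0554) = 1652.5277.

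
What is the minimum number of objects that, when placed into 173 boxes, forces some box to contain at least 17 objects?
n = (17 − 1)·173 + 1 = 2769

By the generalised pigeonhole principle, to guarantee some box contains ≥ r objects we need more than (r − 1) · k objects total. Threshold: n = (r − 1) · k + 1. With r = 17 and k = 173: n = 16 · 173 + 1 = 2768 + 1 = 2769. For n = 2768 = 16 · 173, we can put exactly 16 objects in every box, avoiding 17 in any single one — so 2769 is tight.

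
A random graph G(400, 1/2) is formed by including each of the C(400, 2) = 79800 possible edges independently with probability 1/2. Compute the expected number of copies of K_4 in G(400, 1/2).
E[# K_4] = C(400, 4) · (1/2)^C(4, 2) = 1050739900 / 2^6 = 262684975/16 = 16417810.9375

For each 4-subset S of vertices (there are C(400, 4) = 1050739900 such S), let X_S = 1 if S induces a K_4 (all C(4, 2) = 6 edges present). Then P(X_S = 1) = (1/2)^6 = 1/64. By linearity of expectation, E[# K_4] = C(400, 4) · (1/2)^6 = 1050739900 / 64 = 262684975/16 = 16417810.9375.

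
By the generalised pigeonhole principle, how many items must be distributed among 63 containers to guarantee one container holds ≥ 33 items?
n = (33 − 1)·63 + 1 = 2017

By the generalised pigeonhole principle, to guarantee some box contains ≥ r objects we need more than (r − 1) · k objects total. Threshold: n = (r − 1) · k + 1. With r = 33 and k = 63: n = 32 · 63 + 1 = 2016 + 1 = 2017. For n = 2016 = 32 · 63, we can put exactly 32 objects in every box, avoiding 33 in any single one — so 2017 is tight.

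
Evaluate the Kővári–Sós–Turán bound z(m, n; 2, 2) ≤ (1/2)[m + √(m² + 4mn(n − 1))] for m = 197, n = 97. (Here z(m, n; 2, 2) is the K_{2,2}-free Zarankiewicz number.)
z(197, 97; 2, 2) ≤ (1/2)[197 + √(197² + 4·197·97·96)] = (1/2)[197 + √7376665] = 1456.5008

Kővári–Sós–Turán: let r_1, ..., r_197 be the row sums and z = Σ r_i the total number of 1s. Each pair of columns can share at most one row with both entries 1 (else a 2×2 all-ones block appears), so Σ_i C(r_i, 2) ≤ C(97, 2) = 4656. By convexity Σ_i C(r_i, 2) ≥ 197·C(z/197, 2) = z(z − 197)/(2·197), giving z² − 197z − 197·97·96 ≤ 0 and hence z ≤ (1/2)[197 + √(38809 + 4·1834464)] = (1/2)[197 + √7376665] ≈ (1/2)(197 + 2716.0017) = 1456.5008.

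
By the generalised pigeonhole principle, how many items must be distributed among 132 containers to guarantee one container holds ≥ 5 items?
n = (5 − 1)·132 + 1 = 529

By the generalised pigeonhole principle, to guarantee some box contains ≥ r objects we need more than (r − 1) · k objects total. Threshold: n = (r − 1) · k + 1. With r = 5 and k = 132: n = 4 · 132 + 1 = 528 + 1 = 529. For n = 528 = 4 · 132, we can put exactly 4 objects in every box, avoiding 5 in any single one — so 529 is tight.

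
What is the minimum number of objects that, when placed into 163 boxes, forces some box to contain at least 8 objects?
n = (8 − 1)·163 + 1 = 1142

By the generalised pigeonhole principle, to guarantee some box contains ≥ r objects we need more than (r − 1) · k objects total. Threshold: n = (r − 1) · k + 1. With r = 8 and k = 163: n = 7 · 163 + 1 = 1141 + 1 = 1142. For n = 1141 = 7 · 163, we can put exactly 7 objects in every box, avoiding 8 in any single one — so 1142 is tight.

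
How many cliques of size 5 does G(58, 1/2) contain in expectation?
E[# K_5] = C(58, 5) · (1/2)^C(5, 2) = 4582116 / 2^10 = 1145529/256 ≈ 4474.722656

For each 5-subset S of vertices (there are C(58, 5) = 4582116 such S), let X_S = 1 if S induces a K_5 (all C(5, 2) = 10 edges present). Then P(X_S = 1) = (1/2)^10 = 1/1024. By linearity of expectation, E[# K_5] = C(58, 5) · (1/2)^10 = 4582116 / 1024 = 1145529/256 ≈ 4474.722656.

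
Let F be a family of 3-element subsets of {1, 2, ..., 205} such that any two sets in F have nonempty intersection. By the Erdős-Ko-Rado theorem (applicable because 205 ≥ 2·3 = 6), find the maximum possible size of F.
max |F| = C(204, 2) = 20706

The Erdős-Ko-Rado theorem states: for n ≥ 2k, an intersecting family of k-subsets of an n-element set has size at most C(n − 1, k − 1), with equality for 'star' families {A ⊆ [n] : |A| = k, i ∈ A} (fix an element i). For n = 205, k = 3: C(204, 2) = 20706.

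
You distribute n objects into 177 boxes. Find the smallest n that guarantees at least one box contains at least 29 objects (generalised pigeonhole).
n = (29 − 1)·177 + 1 = 4957

By the generalised pigeonhole principle, to guarantee some box contains ≥ r objects we need more than (r − 1) · k objects total. Threshold: n = (r − 1) · k + 1. With r = 29 and k = 177: n = 28 · 177 + 1 = 4956 + 1 = 4957. For n = 4956 = 28 · 177, we can put exactly 28 objects in every box, avoiding 29 in any single one — so 4957 is tight.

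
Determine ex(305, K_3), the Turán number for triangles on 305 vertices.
ex(305, K_3) = ⌊305^2/4⌋ = 23256

Mantel (1907): a triangle-free graph on n vertices has at most ⌊n^2/4⌋ edges, with equality for the complete bipartite graph K_{⌊n/2⌋, ⌈n/2⌉}. For n = 305: ⌊305^2/4⌋ = ⌊93025/4⌋ = 23256. The extremal graph is K_{152, 153}, which has 152·153 = 23256 edges.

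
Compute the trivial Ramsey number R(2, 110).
R(2, 110) = 110

R(2, k) = k for all k ≥ 2: in a 2-colouring of K_k, either some edge is red (a red K_2) or all edges are blue (a blue K_k). And K_{109} coloured all-blue has no blue K_110, so R(2, 110) > 109. Hence R(2, 110) = 110.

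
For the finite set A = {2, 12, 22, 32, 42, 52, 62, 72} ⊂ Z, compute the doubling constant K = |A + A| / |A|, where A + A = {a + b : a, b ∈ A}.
K = |A + A| / |A| = 15/8

Enumerate A + A = {a + b : a, b ∈ A}. With |A| = 8, there are |A|^2 = 64 ordered sum pairs; collecting distinct values, A + A = {4, 14, 24, 34, 44, 54, 64, 74, 84, 94, 104, 114, 124, 134, 144}, so |A + A| = 15. Thus K = 15/8. Here |A + A| = 2|A| − 1 = 15, the minimum possible — so K = 15/8 is minimal, which holds iff A is an arithmetic progression.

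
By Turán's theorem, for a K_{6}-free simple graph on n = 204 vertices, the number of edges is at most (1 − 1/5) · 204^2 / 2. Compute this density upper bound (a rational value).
Turán density bound = (4/5) · 204^2/2 = 83232/5 ≈ 16646.4

Turán's theorem: ex(n, K_{r+1}) is achieved by the complete r-partite Turán graph T(n, r) with parts as balanced as possible, and is at most (1 − 1/r) · n^2/2. For r = 5, n = 204: the density bound is (4/5) · 41616/2 = 83232/5 ≈ 16646.4. The integer-valued extremum is e(T(204, 5)) = 16646, which is strictly less than the density bound 83232/5 since 5 ∤ 204 (the parts of T(204, 5) cannot all be equal).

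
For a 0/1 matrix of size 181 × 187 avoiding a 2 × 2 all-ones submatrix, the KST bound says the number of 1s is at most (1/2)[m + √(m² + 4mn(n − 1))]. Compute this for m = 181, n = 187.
z(181, 187; 2, 2) ≤ (1/2)[181 + √(181² + 4·181·187·186)] = (1/2)[181 + √25214929] = 2601.2235

Kővári–Sós–Turán: let r_1, ..., r_181 be the row sums and z = Σ r_i the total number of 1s. Each pair of columns can share at most one row with both entries 1 (else a 2×2 all-ones block appears), so Σ_i C(r_i, 2) ≤ C(187, 2) = 17391. By convexity Σ_i C(r_i, 2) ≥ 181·C(z/181, 2) = z(z − 181)/(2·181), giving z² − 181z − 181·187·186 ≤ 0 and hence z ≤ (1/2)[181 + √(32761 + 4·6295542)] = (1/2)[181 + √25214929] ≈ (1/2)(181 + 5021.4469) = 2601.2235.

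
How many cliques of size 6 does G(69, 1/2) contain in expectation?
E[# K_6] = C(69, 6) · (1/2)^C(6, 2) = 119877472 / 2^15 = 3746171/1024 ≈ 3658.370117

For each 6-subset S of vertices (there are C(69, 6) = 119877472 such S), let X_S = 1 if S induces a K_6 (all C(6, 2) = 15 edges present). Then P(X_S = 1) = (1/2)^15 = 1/32768. By linearity of expectation, E[# K_6] = C(69, 6) · (1/2)^15 = 119877472 / 32768 = 3746171/1024 ≈ 3658.370117.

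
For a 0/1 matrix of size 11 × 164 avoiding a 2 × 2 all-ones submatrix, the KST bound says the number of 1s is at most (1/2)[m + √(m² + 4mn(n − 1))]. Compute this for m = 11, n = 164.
z(11, 164; 2, 2) ≤ (1/2)[11 + √(11² + 4·11·164·163)] = (1/2)[11 + √1176329] = 547.7935

Kővári–Sós–Turán: let r_1, ..., r_11 be the row sums and z = Σ r_i the total number of 1s. Each pair of columns can share at most one row with both entries 1 (else a 2×2 all-ones block appears), so Σ_i C(r_i, 2) ≤ C(164, 2) = 13366. By convexity Σ_i C(r_i, 2) ≥ 11·C(z/11, 2) = z(z − 11)/(2·11), giving z² − 11z − 11·164·163 ≤ 0 and hence z ≤ (1/2)[11 + √(121 + 4·294052)] = (1/2)[11 + √1176329] ≈ (1/2)(11 + 1084.587) = 547.7935.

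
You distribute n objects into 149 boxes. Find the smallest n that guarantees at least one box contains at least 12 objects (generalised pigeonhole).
n = (12 − 1)·149 + 1 = 1640

By the generalised pigeonhole principle, to guarantee some box contains ≥ r objects we need more than (r − 1) · k objects total. Threshold: n = (r − 1) · k + 1. With r = 12 and k = 149: n = 11 · 149 + 1 = 1639 + 1 = 1640. For n = 1639 = 11 · 149, we can put exactly 11 objects in every box, avoiding 12 in any single one — so 1640 is tight.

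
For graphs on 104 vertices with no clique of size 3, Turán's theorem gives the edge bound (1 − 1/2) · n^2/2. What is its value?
Turán density bound = (1/2) · 104^2/2 = 2704

Turán's theorem: ex(n, K_{r+1}) is achieved by the complete r-partite Turán graph T(n, r) with parts as balanced as possible, and is at most (1 − 1/r) · n^2/2. For r = 2, n = 104: the density bound is (1/2) · 10816/2 = 2704. Since 2 ∣ 104, the Turán graph T(104, 2) has parts of equal size 52, and its edge count e(T(104, 2)) = 2704 attains the density bound exactly.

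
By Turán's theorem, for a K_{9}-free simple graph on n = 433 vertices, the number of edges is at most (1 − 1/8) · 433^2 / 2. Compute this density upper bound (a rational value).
Turán density bound = (7/8) · 433^2/2 = 1312423/16 ≈ 82026.4375

Turán's theorem: ex(n, K_{r+1}) is achieved by the complete r-partite Turán graph T(n, r) with parts as balanced as possible, and is at most (1 − 1/r) · n^2/2. For r = 8, n = 433: the density bound is (7/8) · 187489/2 = 1312423/16 ≈ 82026.4375. The integer-valued extremum is e(T(433, 8)) = 82026, which is strictly less than the density bound 1312423/16 since 8 ∤ 433 (the parts of T(433, 8) cannot all be equal).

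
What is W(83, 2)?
W(83, 2) = 83 + 1 = 84

A 2-term AP is any pair of integers, so a monochromatic 2-AP exists iff some colour is used at least twice. With 83 colours, the colouring i ↦ i on {1, ..., 83} uses each colour once, avoiding any monochromatic pair, so W(83, 2) > 83. For {1, ..., 84}, pigeonhole forces two integers of the same colour, which form a monochromatic 2-AP. Hence W(83, 2) = 84.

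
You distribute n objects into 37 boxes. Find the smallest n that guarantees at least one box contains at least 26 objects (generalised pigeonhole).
n = (26 − 1)·37 + 1 = 926

By the generalised pigeonhole principle, to guarantee some box contains ≥ r objects we need more than (r − 1) · k objects total. Threshold: n = (r − 1) · k + 1. With r = 26 and k = 37: n = 25 · 37 + 1 = 925 + 1 = 926. For n = 925 = 25 · 37, we can put exactly 25 objects in every box, avoiding 26 in any single one — so 926 is tight.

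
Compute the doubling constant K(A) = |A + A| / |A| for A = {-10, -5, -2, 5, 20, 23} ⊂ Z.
K = |A + A| / |A| = 19/6

Enumerate A + A = {a + b : a, b ∈ A}. With |A| = 6, there are |A|^2 = 36 ordered sum pairs; collecting distinct values, A + A = {-20, -15, -12, -10, -7, -5, -4, 0, 3, 10, 13, 15, 18, 21, 25, 28, 40, 43, 46}, so |A + A| = 19. Thus K = 19/6. For comparison, the minimum possible |A + A| over all 6-element sets is 2·6 − 1 = 11 (so min K = 11/6), attained only by arithmetic progressions.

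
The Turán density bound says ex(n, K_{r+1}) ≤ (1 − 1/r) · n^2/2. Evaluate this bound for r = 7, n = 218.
Turán density bound = (6/7) · 218^2/2 = 142572/7 ≈ 20367.4286

Turán's theorem: ex(n, K_{r+1}) is achieved by the complete r-partite Turán graph T(n, r) with parts as balanced as possible, and is at most (1 − 1/r) · n^2/2. For r = 7, n = 218: the density bound is (6/7) · 47524/2 = 142572/7 ≈ 20367.4286. The integer-valued extremum is e(T(218, 7)) = 20367, which is strictly less than the density bound 142572/7 since 7 ∤ 218 (the parts of T(218, 7) cannot all be equal).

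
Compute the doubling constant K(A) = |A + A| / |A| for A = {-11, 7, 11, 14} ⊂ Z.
K = |A + A| / |A| = 10/4 = 5/2

Enumerate A + A = {a + b : a, b ∈ A}. With |A| = 4, there are |A|^2 = 16 ordered sum pairs; collecting distinct values, A + A = {-22, -4, 0, 3, 14, 18, 21, 22, 25, 28}, so |A + A| = 10. Thus K = 10/4 = 5/2. For comparison, the minimum possible |A + A| over all 4-element sets is 2·4 − 1 = 7 (so min K = 7/4), attained only by arithmetic progressions.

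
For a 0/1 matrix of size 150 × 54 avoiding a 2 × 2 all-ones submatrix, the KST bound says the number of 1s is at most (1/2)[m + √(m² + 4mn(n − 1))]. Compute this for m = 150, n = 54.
z(150, 54; 2, 2) ≤ (1/2)[150 + √(150² + 4·150·54·53)] = (1/2)[150 + √1739700] = 734.4884

Kővári–Sós–Turán: let r_1, ..., r_150 be the row sums and z = Σ r_i the total number of 1s. Each pair of columns can share at most one row with both entries 1 (else a 2×2 all-ones block appears), so Σ_i C(r_i, 2) ≤ C(54, 2) = 1431. By convexity Σ_i C(r_i, 2) ≥ 150·C(z/150, 2) = z(z − 150)/(2·150), giving z² − 150z − 150·54·53 ≤ 0 and hence z ≤ (1/2)[150 + √(22500 + 4·429300)] = (1/2)[150 + √1739700] ≈ (1/2)(150 + 1318.9769) = 734.4884.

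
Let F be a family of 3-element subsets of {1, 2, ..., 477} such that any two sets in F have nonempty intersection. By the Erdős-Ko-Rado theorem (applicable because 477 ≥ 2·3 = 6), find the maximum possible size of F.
max |F| = C(476, 2) = 113050

The Erdős-Ko-Rado theorem states: for n ≥ 2k, an intersecting family of k-subsets of an n-element set has size at most C(n − 1, k − 1), with equality for 'star' families {A ⊆ [n] : |A| = k, i ∈ A} (fix an element i). For n = 477, k = 3: C(476, 2) = 113050.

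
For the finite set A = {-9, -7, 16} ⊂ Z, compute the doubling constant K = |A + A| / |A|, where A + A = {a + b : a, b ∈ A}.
K = |A + A| / |A| = 6/3 = 2

Enumerate A + A = {a + b : a, b ∈ A}. With |A| = 3, there are |A|^2 = 9 ordered sum pairs; collecting distinct values, A + A = {-18, -16, -14, 7, 9, 32}, so |A + A| = 6. Thus K = 6/3 = 2. For comparison, the minimum possible |A + A| over all 3-element sets is 2·3 − 1 = 5 (so min K = 5/3), attained only by arithmetic progressions.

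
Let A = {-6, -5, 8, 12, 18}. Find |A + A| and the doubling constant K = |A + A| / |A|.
K = |A + A| / |A| = 15/5 = 3

Enumerate A + A = {a + b : a, b ∈ A}. With |A| = 5, there are |A|^2 = 25 ordered sum pairs; collecting distinct values, A + A = {-12, -11, -10, 2, 3, 6, 7, 12, 13, 16, 20, 24, 26, 30, 36}, so |A + A| = 15. Thus K = 15/5 = 3. For comparison, the minimum possible |A + A| over all 5-element sets is 2·5 − 1 = 9 (so min K = 9/5), attained only by arithmetic progressions.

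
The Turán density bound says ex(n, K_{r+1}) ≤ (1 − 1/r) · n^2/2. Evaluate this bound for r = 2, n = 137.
Turán density bound = (1/2) · 137^2/2 = 18769/4 ≈ 4692.25

Turán's theorem: ex(n, K_{r+1}) is achieved by the complete r-partite Turán graph T(n, r) with parts as balanced as possible, and is at most (1 − 1/r) · n^2/2. For r = 2, n = 137: the density bound is (1/2) · 18769/2 = 18769/4 ≈ 4692.25. The integer-valued extremum is e(T(137, 2)) = 4692, which is strictly less than the density bound 18769/4 since 2 ∤ 137 (the parts of T(137, 2) cannot all be equal).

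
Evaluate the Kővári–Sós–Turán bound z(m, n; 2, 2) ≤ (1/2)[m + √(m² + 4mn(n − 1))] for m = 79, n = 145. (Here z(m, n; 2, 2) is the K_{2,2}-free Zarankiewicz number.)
z(79, 145; 2, 2) ≤ (1/2)[79 + √(79² + 4·79·145·144)] = (1/2)[79 + √6604321] = 1324.4437

Kővári–Sós–Turán: let r_1, ..., r_79 be the row sums and z = Σ r_i the total number of 1s. Each pair of columns can share at most one row with both entries 1 (else a 2×2 all-ones block appears), so Σ_i C(r_i, 2) ≤ C(145, 2) = 10440. By convexity Σ_i C(r_i, 2) ≥ 79·C(z/79, 2) = z(z − 79)/(2·79), giving z² − 79z − 79·145·144 ≤ 0 and hence z ≤ (1/2)[79 + √(6241 + 4·1649520)] = (1/2)[79 + √6604321] ≈ (1/2)(79 + 2569.8874) = 1324.4437.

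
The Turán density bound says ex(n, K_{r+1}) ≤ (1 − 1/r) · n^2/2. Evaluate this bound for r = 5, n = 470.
Turán density bound = (4/5) · 470^2/2 = 88360

Turán's theorem: ex(n, K_{r+1}) is achieved by the complete r-partite Turán graph T(n, r) with parts as balanced as possible, and is at most (1 − 1/r) · n^2/2. For r = 5, n = 470: the density bound is (4/5) · 220900/2 = 88360. Since 5 ∣ 470, the Turán graph T(470, 5) has parts of equal size 94, and its edge count e(T(470, 5)) = 88360 attains the density bound exactly.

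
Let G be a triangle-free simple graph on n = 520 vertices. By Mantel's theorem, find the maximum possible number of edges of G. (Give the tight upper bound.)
ex(520, K_3) = ⌊520^2/4⌋ = 67600

Mantel (1907): a triangle-free graph on n vertices has at most ⌊n^2/4⌋ edges, with equality for the complete bipartite graph K_{⌊n/2⌋, ⌈n/2⌉}. For n = 520: ⌊520^2/4⌋ = ⌊270400/4⌋ = 67600. The extremal graph is K_{260, 260}, which has 260·260 = 67600 edges.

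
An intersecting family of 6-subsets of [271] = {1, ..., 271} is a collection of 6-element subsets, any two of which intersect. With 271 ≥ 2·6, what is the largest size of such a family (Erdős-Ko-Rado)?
max |F| = C(270, 5) = 11520265554

Erdős-Ko-Rado (1961): when n ≥ 2k, max |F| = C(n−1, k−1). The bound is attained by the star {A : i ∈ A} for any fixed i ∈ [n]. Here C(271−1, 6−1) = C(270, 5) = 11520265554.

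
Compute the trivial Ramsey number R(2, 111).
R(2, 111) = 111

R(2, k) = k for all k ≥ 2: in a 2-colouring of K_k, either some edge is red (a red K_2) or all edges are blue (a blue K_k). And K_{110} coloured all-blue has no blue K_111, so R(2, 111) > 110. Hence R(2, 111) = 111.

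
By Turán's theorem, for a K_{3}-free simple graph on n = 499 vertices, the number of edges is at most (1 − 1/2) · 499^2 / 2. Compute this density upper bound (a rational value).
Turán density bound = (1/2) · 499^2/2 = 249001/4 ≈ 62250.25

Turán's theorem: ex(n, K_{r+1}) is achieved by the complete r-partite Turán graph T(n, r) with parts as balanced as possible, and is at most (1 − 1/r) · n^2/2. For r = 2, n = 499: the density bound is (1/2) · 249001/2 = 249001/4 ≈ 62250.25. The integer-valued extremum is e(T(499, 2)) = 62250, which is strictly less than the density bound 249001/4 since 2 ∤ 499 (the parts of T(499, 2) cannot all be equal).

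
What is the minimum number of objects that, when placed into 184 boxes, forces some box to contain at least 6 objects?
n = (6 − 1)·184 + 1 = 921

By the generalised pigeonhole principle, to guarantee some box contains ≥ r objects we need more than (r − 1) · k objects total. Threshold: n = (r − 1) · k + 1. With r = 6 and k = 184: n = 5 · 184 + 1 = 920 + 1 = 921. For n = 920 = 5 · 184, we can put exactly 5 objects in every box, avoiding 6 in any single one — so 921 is tight.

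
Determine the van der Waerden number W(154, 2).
W(154, 2) = 154 + 1 = 155

A 2-term AP is any pair of integers, so a monochromatic 2-AP exists iff some colour is used at least twice. With 154 colours, the colouring i ↦ i on {1, ..., 154} uses each colour once, avoiding any monochromatic pair, so W(154, 2) > 154. For {1, ..., 155}, pigeonhole forces two integers of the same colour, which form a monochromatic 2-AP. Hence W(154, 2) = 155.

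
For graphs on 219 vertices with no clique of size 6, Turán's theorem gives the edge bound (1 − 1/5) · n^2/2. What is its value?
Turán density bound = (4/5) · 219^2/2 = 95922/5 ≈ 19184.4

Turán's theorem: ex(n, K_{r+1}) is achieved by the complete r-partite Turán graph T(n, r) with parts as balanced as possible, and is at most (1 − 1/r) · n^2/2. For r = 5, n = 219: the density bound is (4/5) · 47961/2 = 95922/5 ≈ 19184.4. The integer-valued extremum is e(T(219, 5)) = 19184, which is strictly less than the density bound 95922/5 since 5 ∤ 219 (the parts of T(219, 5) cannot all be equal).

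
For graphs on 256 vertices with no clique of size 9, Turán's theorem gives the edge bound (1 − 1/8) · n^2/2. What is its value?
Turán density bound = (7/8) · 256^2/2 = 28672

Turán's theorem: ex(n, K_{r+1}) is achieved by the complete r-partite Turán graph T(n, r) with parts as balanced as possible, and is at most (1 − 1/r) · n^2/2. For r = 8, n = 256: the density bound is (7/8) · 65536/2 = 28672. Since 8 ∣ 256, the Turán graph T(256, 8) has parts of equal size 32, and its edge count e(T(256, 8)) = 28672 attains the density bound exactly.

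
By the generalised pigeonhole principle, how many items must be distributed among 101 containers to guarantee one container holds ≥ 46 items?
n = (46 − 1)·101 + 1 = 4546

By the generalised pigeonhole principle, to guarantee some box contains ≥ r objects we need more than (r − 1) · k objects total. Threshold: n = (r − 1) · k + 1. With r = 46 and k = 101: n = 45 · 101 + 1 = 4545 + 1 = 4546. For n = 4545 = 45 · 101, we can put exactly 45 objects in every box, avoiding 46 in any single one — so 4546 is tight.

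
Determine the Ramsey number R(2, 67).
R(2, 67) = 67

R(2, k) = k for all k ≥ 2: in a 2-colouring of K_k, either some edge is red (a red K_2) or all edges are blue (a blue K_k). And K_{66} coloured all-blue has no blue K_67, so R(2, 67) > 66. Hence R(2, 67) = 67.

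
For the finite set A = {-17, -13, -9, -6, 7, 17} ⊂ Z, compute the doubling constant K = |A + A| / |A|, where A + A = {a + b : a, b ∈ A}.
K = |A + A| / |A| = 20/6 = 10/3

Enumerate A + A = {a + b : a, b ∈ A}. With |A| = 6, there are |A|^2 = 36 ordered sum pairs; collecting distinct values, A + A = {-34, -30, -26, -23, -22, -19, -18, -15, -12, -10, -6, -2, 0, 1, 4, 8, 11, 14, 24, 34}, so |A + A| = 20. Thus K = 20/6 = 10/3. For comparison, the minimum possible |A + A| over all 6-element sets is 2·6 − 1 = 11 (so min K = 11/6), attained only by arithmetic progressions.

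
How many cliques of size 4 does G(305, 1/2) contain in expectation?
E[# K_4] = C(305, 4) · (1/2)^C(4, 2) = 353518180 / 2^6 = 88379545/16 = 5523721.5625

For each 4-subset S of vertices (there are C(305, 4) = 353518180 such S), let X_S = 1 if S induces a K_4 (all C(4, 2) = 6 edges present). Then P(X_S = 1) = (1/2)^6 = 1/64. By linearity of expectation, E[# K_4] = C(305, 4) · (1/2)^6 = 353518180 / 64 = 88379545/16 = 5523721.5625.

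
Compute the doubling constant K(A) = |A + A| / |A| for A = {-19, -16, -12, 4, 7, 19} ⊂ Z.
K = |A + A| / |A| = 20/6 = 10/3

Enumerate A + A = {a + b : a, b ∈ A}. With |A| = 6, there are |A|^2 = 36 ordered sum pairs; collecting distinct values, A + A = {-38, -35, -32, -31, -28, -24, -15, -12, -9, -8, -5, 0, 3, 7, 8, 11, 14, 23, 26, 38}, so |A + A| = 20. Thus K = 20/6 = 10/3. For comparison, the minimum possible |A + A| over all 6-element sets is 2·6 − 1 = 11 (so min K = 11/6), attained only by arithmetic progressions.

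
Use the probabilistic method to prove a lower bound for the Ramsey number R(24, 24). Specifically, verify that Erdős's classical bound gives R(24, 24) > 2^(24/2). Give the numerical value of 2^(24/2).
2^(24/2) = 4096; so R(24, 24) > 4096

Colour each edge of K_n uniformly at random with red/blue. The expected number of monochromatic K_24 is C(n, 24) · 2 · 2^(−C(24,2)). If C(n, 24) · 2^(1 − C(24,2)) < 1, then with positive probability no monochromatic K_24 exists, so R(24, 24) > n. The standard estimate C(n, 24) ≤ n^24/24! shows this inequality holds whenever n ≤ 2^(24/2) (since 24! · 2^(C(24,2) − 1) > 2^(24^2/2) ≥ n^24). Hence R(24, 24) > 2^(24/2) = 4096.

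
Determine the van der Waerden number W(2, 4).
W(2, 4) = 35

W(2, 4) = 35. The lower bound W(2, 4) > 34 comes from an explicit good 2-colouring of [1, 34]; the upper bound W(2, 4) ≤ 35 was verified by exhaustive search over 2-colourings of [1, 35].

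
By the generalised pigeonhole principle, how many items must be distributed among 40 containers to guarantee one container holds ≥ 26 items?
n = (26 − 1)·40 + 1 = 1001

By the generalised pigeonhole principle, to guarantee some box contains ≥ r objects we need more than (r − 1) · k objects total. Threshold: n = (r − 1) · k + 1. With r = 26 and k = 40: n = 25 · 40 + 1 = 1000 + 1 = 1001. For n = 1000 = 25 · 40, we can put exactly 25 objects in every box, avoiding 26 in any single one — so 1001 is tight.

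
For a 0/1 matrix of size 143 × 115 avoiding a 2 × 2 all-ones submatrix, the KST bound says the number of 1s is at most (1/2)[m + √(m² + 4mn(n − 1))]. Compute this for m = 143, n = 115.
z(143, 115; 2, 2) ≤ (1/2)[143 + √(143² + 4·143·115·114)] = (1/2)[143 + √7519369] = 1442.5734

Kővári–Sós–Turán: let r_1, ..., r_143 be the row sums and z = Σ r_i the total number of 1s. Each pair of columns can share at most one row with both entries 1 (else a 2×2 all-ones block appears), so Σ_i C(r_i, 2) ≤ C(115, 2) = 6555. By convexity Σ_i C(r_i, 2) ≥ 143·C(z/143, 2) = z(z − 143)/(2·143), giving z² − 143z − 143·115·114 ≤ 0 and hence z ≤ (1/2)[143 + √(20449 + 4·1874730)] = (1/2)[143 + √7519369] ≈ (1/2)(143 + 2742.1468) = 1442.5734.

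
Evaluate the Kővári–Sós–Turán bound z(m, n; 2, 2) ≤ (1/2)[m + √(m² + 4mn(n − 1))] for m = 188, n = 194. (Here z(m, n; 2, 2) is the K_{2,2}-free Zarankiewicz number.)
z(188, 194; 2, 2) ≤ (1/2)[188 + √(188² + 4·188·194·193)] = (1/2)[188 + √28191728] = 2748.7942

Kővári–Sós–Turán: let r_1, ..., r_188 be the row sums and z = Σ r_i the total number of 1s. Each pair of columns can share at most one row with both entries 1 (else a 2×2 all-ones block appears), so Σ_i C(r_i, 2) ≤ C(194, 2) = 18721. By convexity Σ_i C(r_i, 2) ≥ 188·C(z/188, 2) = z(z − 188)/(2·188), giving z² − 188z − 188·194·193 ≤ 0 and hence z ≤ (1/2)[188 + √(35344 + 4·7039096)] = (1/2)[188 + √28191728] ≈ (1/2)(188 + 5309.5883) = 2748.7942.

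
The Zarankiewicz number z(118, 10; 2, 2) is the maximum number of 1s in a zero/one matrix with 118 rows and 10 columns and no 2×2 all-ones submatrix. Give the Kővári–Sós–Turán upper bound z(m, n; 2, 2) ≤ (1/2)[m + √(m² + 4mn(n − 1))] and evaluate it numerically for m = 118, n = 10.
z(118, 10; 2, 2) ≤ (1/2)[118 + √(118² + 4·118·10·9)] = (1/2)[118 + √56404] = 177.7476

Kővári–Sós–Turán: let r_1, ..., r_118 be the row sums and z = Σ r_i the total number of 1s. Each pair of columns can share at most one row with both entries 1 (else a 2×2 all-ones block appears), so Σ_i C(r_i, 2) ≤ C(10, 2) = 45. By convexity Σ_i C(r_i, 2) ≥ 118·C(z/118, 2) = z(z − 118)/(2·118), giving z² − 118z − 118·10·9 ≤ 0 and hence z ≤ (1/2)[118 + √(13924 + 4·10620)] = (1/2)[118 + √56404] ≈ (1/2)(118 + 237.4953) = 177.7476.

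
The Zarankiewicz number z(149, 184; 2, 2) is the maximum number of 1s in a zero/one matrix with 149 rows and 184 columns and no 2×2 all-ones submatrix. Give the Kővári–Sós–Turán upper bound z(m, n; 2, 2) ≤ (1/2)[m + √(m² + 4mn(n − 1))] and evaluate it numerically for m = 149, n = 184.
z(149, 184; 2, 2) ≤ (1/2)[149 + √(149² + 4·149·184·183)] = (1/2)[149 + √20090713] = 2315.6333

Kővári–Sós–Turán: let r_1, ..., r_149 be the row sums and z = Σ r_i the total number of 1s. Each pair of columns can share at most one row with both entries 1 (else a 2×2 all-ones block appears), so Σ_i C(r_i, 2) ≤ C(184, 2) = 16836. By convexity Σ_i C(r_i, 2) ≥ 149·C(z/149, 2) = z(z − 149)/(2·149), giving z² − 149z − 149·184·183 ≤ 0 and hence z ≤ (1/2)[149 + √(22201 + 4·5017128)] = (1/2)[149 + √20090713] ≈ (1/2)(149 + 4482.2665) = 2315.6333.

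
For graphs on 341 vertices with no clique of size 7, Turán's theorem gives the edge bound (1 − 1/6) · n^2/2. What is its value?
Turán density bound = (5/6) · 341^2/2 = 581405/12 ≈ 48450.4167

Turán's theorem: ex(n, K_{r+1}) is achieved by the complete r-partite Turán graph T(n, r) with parts as balanced as possible, and is at most (1 − 1/r) · n^2/2. For r = 6, n = 341: the density bound is (5/6) · 116281/2 = 581405/12 ≈ 48450.4167. The integer-valued extremum is e(T(341, 6)) = 48450, which is strictly less than the density bound 581405/12 since 6 ∤ 341 (the parts of T(341, 6) cannot all be equal).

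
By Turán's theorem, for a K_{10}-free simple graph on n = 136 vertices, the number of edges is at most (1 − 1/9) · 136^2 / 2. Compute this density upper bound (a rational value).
Turán density bound = (8/9) · 136^2/2 = 73984/9 ≈ 8220.4444

Turán's theorem: ex(n, K_{r+1}) is achieved by the complete r-partite Turán graph T(n, r) with parts as balanced as possible, and is at most (1 − 1/r) · n^2/2. For r = 9, n = 136: the density bound is (8/9) · 18496/2 = 73984/9 ≈ 8220.4444. The integer-valued extremum is e(T(136, 9)) = 8220, which is strictly less than the density bound 73984/9 since 9 ∤ 136 (the parts of T(136, 9) cannot all be equal).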